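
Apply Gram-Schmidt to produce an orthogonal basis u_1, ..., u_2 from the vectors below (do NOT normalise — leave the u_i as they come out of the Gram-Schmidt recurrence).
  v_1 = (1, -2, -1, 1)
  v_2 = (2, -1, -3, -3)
Orthogonal basis:
  u_1 = (1, -2, -1, 1)
  u_2 = (10/7, 1/7, -17/7, -25/7)

Apply the Gram-Schmidt recurrence
  u_1 = v_1
  u_i = v_i − Σ_{j<i} ((v_i · u_j) / (u_j · u_j)) · u_j.

Step by step this gives:
  u_1 = (1, -2, -1, 1)
  u_2 = (10/7, 1/7, -17/7, -25/7)

Orthogonality check:
  u_2 · u_1 = 0 (should be 0)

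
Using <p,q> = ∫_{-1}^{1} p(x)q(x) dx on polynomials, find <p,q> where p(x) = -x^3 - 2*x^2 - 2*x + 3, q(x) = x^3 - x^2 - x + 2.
<p,q> = 922/105

Expand the product: p(x)·q(x) = -x^6 - x^5 + x^4 + 5*x^3 - 5*x^2 - 7*x + 6.
∫_{-1}^{1} of each monomial x^k gives [2/(k+1) if k even, 0 if k odd]. Integrating term-by-term (or equivalently evaluating the antiderivative F(x) = -x^7/7 - x^6/6 + x^5/5 + 5*x^4/4 - 5*x^3/3 - 7*x^2/2 + 6*x at the endpoints):
  F(1) − F(−1) = 829/420 − (-953/140) = 922/105.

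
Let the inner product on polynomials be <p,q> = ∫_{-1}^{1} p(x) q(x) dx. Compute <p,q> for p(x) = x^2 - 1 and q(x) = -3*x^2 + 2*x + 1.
<p,q> = -8/15

Expand the product: p(x)·q(x) = -3*x^4 + 2*x^3 + 4*x^2 - 2*x - 1.
∫_{-1}^{1} of each monomial x^k gives [2/(k+1) if k even, 0 if k odd]. Integrating term-by-term (or equivalently evaluating the antiderivative F(x) = -3*x^5/5 + x^4/2 + 4*x^3/3 - x^2 - x at the endpoints):
  F(1) − F(−1) = -23/30 − (-7/30) = -8/15.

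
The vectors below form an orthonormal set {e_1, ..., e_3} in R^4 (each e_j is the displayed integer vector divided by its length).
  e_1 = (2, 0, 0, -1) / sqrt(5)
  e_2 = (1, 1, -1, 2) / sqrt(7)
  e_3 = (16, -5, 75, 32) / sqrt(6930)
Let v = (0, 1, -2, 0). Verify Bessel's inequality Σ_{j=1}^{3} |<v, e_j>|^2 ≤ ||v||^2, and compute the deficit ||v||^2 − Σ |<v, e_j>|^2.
Σ |<v, e_j>|^2 = 941/198; ||v||^2 = 5; deficit = 49/198

Write each e_j = u_j / sqrt(<u_j, u_j>) where u_j is the displayed integer vector. Then <v, e_j> = <v, u_j> / sqrt(<u_j, u_j>), so |<v, e_j>|^2 = <v, u_j>^2 / <u_j, u_j>.
Coefficients: <v, e_1> = 0/sqrt(5), <v, e_2> = 3/sqrt(7), <v, e_3> = -155/sqrt(6930).
Square and sum: Σ |<v, e_j>|^2 = 941/198.
Compute ||v||^2 = v·v = 5.
Deficit = 5 − 941/198 = 49/198 ≥ 0, confirming Bessel's inequality. (The deficit equals ||v − Σ <v,e_j> e_j||^2, the squared distance from v to span{e_j}.)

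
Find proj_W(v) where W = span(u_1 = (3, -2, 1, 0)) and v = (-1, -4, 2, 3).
proj_W(v) = (3/2, -1, 1/2, 0)

Set up U = [u_1 | ... | u_1] ∈ R^(4×1). The projector onto W = col(U) is P = U (U^T U)^(-1) U^T.
Compute U^T U =
  [14],
and U^T v = (7).
Solve U^T U · c = U^T v for the coefficients: c = (1/2). The projection is proj_W(v) = U c.
Check: (v - proj_W(v)) · u_1 = 0  (should be 0).
Result: proj_W(v) = (3/2, -1, 1/2, 0).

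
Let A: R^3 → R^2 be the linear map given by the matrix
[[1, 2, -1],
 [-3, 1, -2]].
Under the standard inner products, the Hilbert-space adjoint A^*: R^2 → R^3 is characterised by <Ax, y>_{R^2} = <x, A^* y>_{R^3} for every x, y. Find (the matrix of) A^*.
A^* = A^T =
[[1, -3],
 [2, 1],
 [-1, -2]]

For real matrices with standard dot products, the defining identity <Ax, y> = <x, A^* y> gives (Ax)^T y = x^T (A^*) y, i.e. x^T A^T y = x^T (A^*) y. Since this holds for all x, y, we must have A^* = A^T. Therefore
A^* =
[[1, -3],
 [2, 1],
 [-1, -2]].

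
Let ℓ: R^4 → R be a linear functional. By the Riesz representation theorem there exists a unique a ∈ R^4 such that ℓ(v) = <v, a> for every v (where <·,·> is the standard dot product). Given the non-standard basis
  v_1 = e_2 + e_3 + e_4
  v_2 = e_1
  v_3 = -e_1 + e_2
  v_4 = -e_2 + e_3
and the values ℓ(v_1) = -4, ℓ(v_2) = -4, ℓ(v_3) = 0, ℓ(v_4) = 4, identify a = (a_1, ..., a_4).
a = (-4, -4, 0, 0)

Write a = (a_1, ..., a_4) in the standard basis. For each basis vector v_i, ℓ(v_i) = <v_i, a> is a linear equation in the a_j's. Collect the n equations into a matrix system V a = ℓ, where row i of V is v_i (expressed in the standard basis). Since V is invertible (lower-triangular with 1s on the diagonal, up to permutation), solve by back-substitution:
  V =
[[0, 1, 1, 1],
 [1, 0, 0, 0],
 [-1, 1, 0, 0],
 [0, -1, 1, 0]]
  V a = (-4, -4, 0, 4)
Solving gives a = (-4, -4, 0, 0).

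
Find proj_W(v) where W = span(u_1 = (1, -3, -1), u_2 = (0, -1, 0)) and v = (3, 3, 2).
proj_W(v) = (1/2, 3, -1/2)

Set up U = [u_1 | ... | u_2] ∈ R^(3×2). The projector onto W = col(U) is P = U (U^T U)^(-1) U^T.
Compute U^T U =
  [11, 3]
  [3, 1],
and U^T v = (-8, -3).
Solve U^T U · c = U^T v for the coefficients: c = (1/2, -9/2). The projection is proj_W(v) = U c.
Check: (v - proj_W(v)) · u_1 = 0  (should be 0).
Check: (v - proj_W(v)) · u_2 = 0  (should be 0).
Result: proj_W(v) = (1/2, 3, -1/2).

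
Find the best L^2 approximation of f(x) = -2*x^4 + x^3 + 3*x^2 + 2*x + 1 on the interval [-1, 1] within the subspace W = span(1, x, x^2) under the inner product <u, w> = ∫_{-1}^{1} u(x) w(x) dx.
g(x) = 9*x^2/7 + 13*x/5 + 41/35

The best approximation g ∈ W is the orthogonal projection of f onto W. Writing g = a_0 + a_1 x + a_2 x^2, the coefficients solve the normal equations G · a = b where
  G_{ij} = <φ_i, φ_j> and b_i = <f, φ_i>, with φ_0 = 1, φ_1 = x, φ_2 = x^2.
G =
  [2, 0, 2/3]
  [0, 2/3, 0]
  [2/3, 0, 2/5],
b = (16/5, 26/15, 136/105).
Solving gives a_0 = 41/35, a_1 = 13/5, a_2 = 9/7, so
  g(x) = 9*x^2/7 + 13*x/5 + 41/35.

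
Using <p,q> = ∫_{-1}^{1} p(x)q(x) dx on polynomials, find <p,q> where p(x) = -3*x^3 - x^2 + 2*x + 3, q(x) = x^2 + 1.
<p,q> = 104/15

Expand the product: p(x)·q(x) = -3*x^5 - x^4 - x^3 + 2*x^2 + 2*x + 3.
∫_{-1}^{1} of each monomial x^k gives [2/(k+1) if k even, 0 if k odd]. Integrating term-by-term (or equivalently evaluating the antiderivative F(x) = -x^6/2 - x^5/5 - x^4/4 + 2*x^3/3 + x^2 + 3*x at the endpoints):
  F(1) − F(−1) = 223/60 − (-193/60) = 104/15.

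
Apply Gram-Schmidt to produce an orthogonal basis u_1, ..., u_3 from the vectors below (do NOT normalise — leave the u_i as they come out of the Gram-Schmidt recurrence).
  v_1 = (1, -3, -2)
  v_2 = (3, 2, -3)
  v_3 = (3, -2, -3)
Orthogonal basis:
  u_1 = (1, -3, -2)
  u_2 = (39/14, 37/14, -18/7)
  u_3 = (12/23, -36/299, 132/299)

Apply the Gram-Schmidt recurrence
  u_1 = v_1
  u_i = v_i − Σ_{j<i} ((v_i · u_j) / (u_j · u_j)) · u_j.

Step by step this gives:
  u_1 = (1, -3, -2)
  u_2 = (39/14, 37/14, -18/7)
  u_3 = (12/23, -36/299, 132/299)

Orthogonality check:
  u_2 · u_1 = 0 (should be 0)
  u_3 · u_1 = 0 (should be 0)
  u_3 · u_2 = 0 (should be 0)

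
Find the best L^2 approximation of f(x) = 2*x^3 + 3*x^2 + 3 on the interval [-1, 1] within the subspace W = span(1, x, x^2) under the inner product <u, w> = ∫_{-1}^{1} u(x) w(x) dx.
g(x) = 3*x^2 + 6*x/5 + 3

The best approximation g ∈ W is the orthogonal projection of f onto W. Writing g = a_0 + a_1 x + a_2 x^2, the coefficients solve the normal equations G · a = b where
  G_{ij} = <φ_i, φ_j> and b_i = <f, φ_i>, with φ_0 = 1, φ_1 = x, φ_2 = x^2.
G =
  [2, 0, 2/3]
  [0, 2/3, 0]
  [2/3, 0, 2/5],
b = (8, 4/5, 16/5).
Solving gives a_0 = 3, a_1 = 6/5, a_2 = 3, so
  g(x) = 3*x^2 + 6*x/5 + 3.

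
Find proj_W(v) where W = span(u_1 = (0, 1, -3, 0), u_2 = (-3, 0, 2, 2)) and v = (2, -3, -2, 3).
proj_W(v) = (33/67, 27/134, -125/134, -22/67)

Set up U = [u_1 | ... | u_2] ∈ R^(4×2). The projector onto W = col(U) is P = U (U^T U)^(-1) U^T.
Compute U^T U =
  [10, -6]
  [-6, 17],
and U^T v = (3, -4).
Solve U^T U · c = U^T v for the coefficients: c = (27/134, -11/67). The projection is proj_W(v) = U c.
Check: (v - proj_W(v)) · u_1 = 0  (should be 0).
Check: (v - proj_W(v)) · u_2 = 0  (should be 0).
Result: proj_W(v) = (33/67, 27/134, -125/134, -22/67).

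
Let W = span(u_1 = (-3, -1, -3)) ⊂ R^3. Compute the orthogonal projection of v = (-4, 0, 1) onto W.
proj_W(v) = (-27/19, -9/19, -27/19)

Set up U = [u_1 | ... | u_1] ∈ R^(3×1). The projector onto W = col(U) is P = U (U^T U)^(-1) U^T.
Compute U^T U =
  [19],
and U^T v = (9).
Solve U^T U · c = U^T v for the coefficients: c = (9/19). The projection is proj_W(v) = U c.
Check: (v - proj_W(v)) · u_1 = 0  (should be 0).
Result: proj_W(v) = (-27/19, -9/19, -27/19).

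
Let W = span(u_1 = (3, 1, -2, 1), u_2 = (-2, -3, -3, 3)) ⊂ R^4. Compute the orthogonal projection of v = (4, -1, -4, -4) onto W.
proj_W(v) = (103/31, 46/31, -47/31, 16/31)

Set up U = [u_1 | ... | u_2] ∈ R^(4×2). The projector onto W = col(U) is P = U (U^T U)^(-1) U^T.
Compute U^T U =
  [15, 0]
  [0, 31],
and U^T v = (15, -5).
Solve U^T U · c = U^T v for the coefficients: c = (1, -5/31). The projection is proj_W(v) = U c.
Check: (v - proj_W(v)) · u_1 = 0  (should be 0).
Check: (v - proj_W(v)) · u_2 = 0  (should be 0).
Result: proj_W(v) = (103/31, 46/31, -47/31, 16/31).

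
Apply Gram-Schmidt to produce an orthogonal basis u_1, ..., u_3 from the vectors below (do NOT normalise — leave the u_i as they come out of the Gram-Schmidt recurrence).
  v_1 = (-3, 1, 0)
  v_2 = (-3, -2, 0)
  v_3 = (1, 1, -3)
Orthogonal basis:
  u_1 = (-3, 1, 0)
  u_2 = (-9/10, -27/10, 0)
  u_3 = (0, 0, -3)

Apply the Gram-Schmidt recurrence
  u_1 = v_1
  u_i = v_i − Σ_{j<i} ((v_i · u_j) / (u_j · u_j)) · u_j.

Step by step this gives:
  u_1 = (-3, 1, 0)
  u_2 = (-9/10, -27/10, 0)
  u_3 = (0, 0, -3)

Orthogonality check:
  u_2 · u_1 = 0 (should be 0)
  u_3 · u_1 = 0 (should be 0)
  u_3 · u_2 = 0 (should be 0)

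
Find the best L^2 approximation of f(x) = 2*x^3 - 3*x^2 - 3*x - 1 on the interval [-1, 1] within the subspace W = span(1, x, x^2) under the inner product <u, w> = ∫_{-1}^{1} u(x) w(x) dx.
g(x) = -3*x^2 - 9*x/5 - 1

The best approximation g ∈ W is the orthogonal projection of f onto W. Writing g = a_0 + a_1 x + a_2 x^2, the coefficients solve the normal equations G · a = b where
  G_{ij} = <φ_i, φ_j> and b_i = <f, φ_i>, with φ_0 = 1, φ_1 = x, φ_2 = x^2.
G =
  [2, 0, 2/3]
  [0, 2/3, 0]
  [2/3, 0, 2/5],
b = (-4, -6/5, -28/15).
Solving gives a_0 = -1, a_1 = -9/5, a_2 = -3, so
  g(x) = -3*x^2 - 9*x/5 - 1.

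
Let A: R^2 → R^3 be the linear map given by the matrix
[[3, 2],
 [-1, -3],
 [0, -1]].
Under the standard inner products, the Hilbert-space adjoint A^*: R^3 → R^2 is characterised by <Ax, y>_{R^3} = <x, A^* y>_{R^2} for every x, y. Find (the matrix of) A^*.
A^* = A^T =
[[3, -1, 0],
 [2, -3, -1]]

For real matrices with standard dot products, the defining identity <Ax, y> = <x, A^* y> gives (Ax)^T y = x^T (A^*) y, i.e. x^T A^T y = x^T (A^*) y. Since this holds for all x, y, we must have A^* = A^T. Therefore
A^* =
[[3, -1, 0],
 [2, -3, -1]].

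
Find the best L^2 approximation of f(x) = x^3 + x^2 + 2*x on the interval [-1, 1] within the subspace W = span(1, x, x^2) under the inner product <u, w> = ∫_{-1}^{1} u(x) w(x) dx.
g(x) = x^2 + 13*x/5

The best approximation g ∈ W is the orthogonal projection of f onto W. Writing g = a_0 + a_1 x + a_2 x^2, the coefficients solve the normal equations G · a = b where
  G_{ij} = <φ_i, φ_j> and b_i = <f, φ_i>, with φ_0 = 1, φ_1 = x, φ_2 = x^2.
G =
  [2, 0, 2/3]
  [0, 2/3, 0]
  [2/3, 0, 2/5],
b = (2/3, 26/15, 2/5).
Solving gives a_0 = 0, a_1 = 13/5, a_2 = 1, so
  g(x) = x^2 + 13*x/5.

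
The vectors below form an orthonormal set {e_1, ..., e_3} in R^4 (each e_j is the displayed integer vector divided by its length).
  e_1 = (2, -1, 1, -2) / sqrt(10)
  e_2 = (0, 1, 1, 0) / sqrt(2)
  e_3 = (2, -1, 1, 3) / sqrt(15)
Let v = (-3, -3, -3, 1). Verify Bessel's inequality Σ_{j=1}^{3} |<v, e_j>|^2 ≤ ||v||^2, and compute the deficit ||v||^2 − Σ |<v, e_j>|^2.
Σ |<v, e_j>|^2 = 25; ||v||^2 = 28; deficit = 3

Write each e_j = u_j / sqrt(<u_j, u_j>) where u_j is the displayed integer vector. Then <v, e_j> = <v, u_j> / sqrt(<u_j, u_j>), so |<v, e_j>|^2 = <v, u_j>^2 / <u_j, u_j>.
Coefficients: <v, e_1> = -8/sqrt(10), <v, e_2> = -6/sqrt(2), <v, e_3> = -3/sqrt(15).
Square and sum: Σ |<v, e_j>|^2 = 25.
Compute ||v||^2 = v·v = 28.
Deficit = 28 − 25 = 3 ≥ 0, confirming Bessel's inequality. (The deficit equals ||v − Σ <v,e_j> e_j||^2, the squared distance from v to span{e_j}.)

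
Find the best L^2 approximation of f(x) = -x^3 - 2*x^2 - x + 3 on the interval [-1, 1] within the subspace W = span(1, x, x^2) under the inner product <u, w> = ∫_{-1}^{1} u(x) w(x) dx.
g(x) = -2*x^2 - 8*x/5 + 3

The best approximation g ∈ W is the orthogonal projection of f onto W. Writing g = a_0 + a_1 x + a_2 x^2, the coefficients solve the normal equations G · a = b where
  G_{ij} = <φ_i, φ_j> and b_i = <f, φ_i>, with φ_0 = 1, φ_1 = x, φ_2 = x^2.
G =
  [2, 0, 2/3]
  [0, 2/3, 0]
  [2/3, 0, 2/5],
b = (14/3, -16/15, 6/5).
Solving gives a_0 = 3, a_1 = -8/5, a_2 = -2, so
  g(x) = -2*x^2 - 8*x/5 + 3.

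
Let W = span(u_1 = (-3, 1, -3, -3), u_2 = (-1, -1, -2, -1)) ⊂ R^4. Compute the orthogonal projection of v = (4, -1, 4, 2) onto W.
proj_W(v) = (49/15, -17/25, 268/75, 49/15)

Set up U = [u_1 | ... | u_2] ∈ R^(4×2). The projector onto W = col(U) is P = U (U^T U)^(-1) U^T.
Compute U^T U =
  [28, 11]
  [11, 7],
and U^T v = (-31, -13).
Solve U^T U · c = U^T v for the coefficients: c = (-74/75, -23/75). The projection is proj_W(v) = U c.
Check: (v - proj_W(v)) · u_1 = 0  (should be 0).
Check: (v - proj_W(v)) · u_2 = 0  (should be 0).
Result: proj_W(v) = (49/15, -17/25, 268/75, 49/15).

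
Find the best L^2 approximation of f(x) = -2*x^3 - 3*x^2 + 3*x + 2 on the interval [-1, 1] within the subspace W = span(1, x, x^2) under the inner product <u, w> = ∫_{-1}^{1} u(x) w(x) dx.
g(x) = -3*x^2 + 9*x/5 + 2

The best approximation g ∈ W is the orthogonal projection of f onto W. Writing g = a_0 + a_1 x + a_2 x^2, the coefficients solve the normal equations G · a = b where
  G_{ij} = <φ_i, φ_j> and b_i = <f, φ_i>, with φ_0 = 1, φ_1 = x, φ_2 = x^2.
G =
  [2, 0, 2/3]
  [0, 2/3, 0]
  [2/3, 0, 2/5],
b = (2, 6/5, 2/15).
Solving gives a_0 = 2, a_1 = 9/5, a_2 = -3, so
  g(x) = -3*x^2 + 9*x/5 + 2.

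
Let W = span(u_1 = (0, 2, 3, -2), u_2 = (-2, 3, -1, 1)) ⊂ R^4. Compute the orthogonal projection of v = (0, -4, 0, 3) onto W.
proj_W(v) = (139/127, -819/254, -232/127, 263/254)

Set up U = [u_1 | ... | u_2] ∈ R^(4×2). The projector onto W = col(U) is P = U (U^T U)^(-1) U^T.
Compute U^T U =
  [17, 1]
  [1, 15],
and U^T v = (-14, -9).
Solve U^T U · c = U^T v for the coefficients: c = (-201/254, -139/254). The projection is proj_W(v) = U c.
Check: (v - proj_W(v)) · u_1 = 0  (should be 0).
Check: (v - proj_W(v)) · u_2 = 0  (should be 0).
Result: proj_W(v) = (139/127, -819/254, -232/127, 263/254).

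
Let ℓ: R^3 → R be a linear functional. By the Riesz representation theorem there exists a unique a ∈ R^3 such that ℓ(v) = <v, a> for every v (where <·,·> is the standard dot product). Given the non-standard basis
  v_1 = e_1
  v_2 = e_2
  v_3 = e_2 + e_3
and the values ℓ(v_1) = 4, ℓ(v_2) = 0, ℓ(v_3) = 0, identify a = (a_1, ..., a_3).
a = (4, 0, 0)

Write a = (a_1, ..., a_3) in the standard basis. For each basis vector v_i, ℓ(v_i) = <v_i, a> is a linear equation in the a_j's. Collect the n equations into a matrix system V a = ℓ, where row i of V is v_i (expressed in the standard basis). Since V is invertible (lower-triangular with 1s on the diagonal, up to permutation), solve by back-substitution:
  V =
[[1, 0, 0],
 [0, 1, 0],
 [0, 1, 1]]
  V a = (4, 0, 0)
Solving gives a = (4, 0, 0).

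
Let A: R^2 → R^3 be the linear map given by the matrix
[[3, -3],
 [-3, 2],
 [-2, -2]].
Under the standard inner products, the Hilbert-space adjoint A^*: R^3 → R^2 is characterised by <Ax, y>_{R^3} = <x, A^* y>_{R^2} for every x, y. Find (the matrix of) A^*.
A^* = A^T =
[[3, -3, -2],
 [-3, 2, -2]]

For real matrices with standard dot products, the defining identity <Ax, y> = <x, A^* y> gives (Ax)^T y = x^T (A^*) y, i.e. x^T A^T y = x^T (A^*) y. Since this holds for all x, y, we must have A^* = A^T. Therefore
A^* =
[[3, -3, -2],
 [-3, 2, -2]].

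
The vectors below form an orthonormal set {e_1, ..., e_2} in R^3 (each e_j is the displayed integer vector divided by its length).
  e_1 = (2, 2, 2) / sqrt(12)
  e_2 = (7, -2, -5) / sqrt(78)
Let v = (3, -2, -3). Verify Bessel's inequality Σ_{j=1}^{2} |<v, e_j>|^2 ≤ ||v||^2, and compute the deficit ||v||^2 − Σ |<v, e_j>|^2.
Σ |<v, e_j>|^2 = 284/13; ||v||^2 = 22; deficit = 2/13

Write each e_j = u_j / sqrt(<u_j, u_j>) where u_j is the displayed integer vector. Then <v, e_j> = <v, u_j> / sqrt(<u_j, u_j>), so |<v, e_j>|^2 = <v, u_j>^2 / <u_j, u_j>.
Coefficients: <v, e_1> = -4/sqrt(12), <v, e_2> = 40/sqrt(78).
Square and sum: Σ |<v, e_j>|^2 = 284/13.
Compute ||v||^2 = v·v = 22.
Deficit = 22 − 284/13 = 2/13 ≥ 0, confirming Bessel's inequality. (The deficit equals ||v − Σ <v,e_j> e_j||^2, the squared distance from v to span{e_j}.)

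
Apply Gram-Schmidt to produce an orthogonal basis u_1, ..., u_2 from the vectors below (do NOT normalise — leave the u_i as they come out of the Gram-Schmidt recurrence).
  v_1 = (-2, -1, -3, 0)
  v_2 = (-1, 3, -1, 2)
Orthogonal basis:
  u_1 = (-2, -1, -3, 0)
  u_2 = (-5/7, 22/7, -4/7, 2)

Apply the Gram-Schmidt recurrence
  u_1 = v_1
  u_i = v_i − Σ_{j<i} ((v_i · u_j) / (u_j · u_j)) · u_j.

Step by step this gives:
  u_1 = (-2, -1, -3, 0)
  u_2 = (-5/7, 22/7, -4/7, 2)

Orthogonality check:
  u_2 · u_1 = 0 (should be 0)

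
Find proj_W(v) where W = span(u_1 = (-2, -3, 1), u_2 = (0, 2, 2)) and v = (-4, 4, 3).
proj_W(v) = (-1, 5/2, 9/2)

Set up U = [u_1 | ... | u_2] ∈ R^(3×2). The projector onto W = col(U) is P = U (U^T U)^(-1) U^T.
Compute U^T U =
  [14, -4]
  [-4, 8],
and U^T v = (-1, 14).
Solve U^T U · c = U^T v for the coefficients: c = (1/2, 2). The projection is proj_W(v) = U c.
Check: (v - proj_W(v)) · u_1 = 0  (should be 0).
Check: (v - proj_W(v)) · u_2 = 0  (should be 0).
Result: proj_W(v) = (-1, 5/2, 9/2).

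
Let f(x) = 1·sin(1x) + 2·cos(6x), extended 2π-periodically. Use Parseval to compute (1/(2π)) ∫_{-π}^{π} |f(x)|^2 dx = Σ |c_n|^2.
Σ |c_n|^2 = 5/2

Expand |f|^2 and use orthogonality of {sin(nx), cos(mx)} on [-π, π]:
  ∫_{-π}^{π} sin(nx)^2 dx = π, ∫ cos(mx)^2 dx = π, and cross terms integrate to 0.
So ∫_{-π}^{π} f(x)^2 dx = 1^2 · π + 2^2 · π = (1 + 4)π.
Divide by 2π: (1 + 4)/2 = 5/2.
By Parseval, this equals Σ |c_n|^2.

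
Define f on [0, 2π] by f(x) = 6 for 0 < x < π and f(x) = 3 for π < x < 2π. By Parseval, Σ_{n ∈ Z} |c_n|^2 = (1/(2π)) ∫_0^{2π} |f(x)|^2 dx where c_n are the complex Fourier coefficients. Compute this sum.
Σ |c_n|^2 = 45/2

Parseval equates the L^2 energy of f (normalised by 1/(2π)) with the ℓ^2 sum of its Fourier coefficients: (1/(2π)) ∫_0^{2π} |f|^2 = Σ |c_n|^2.
Compute the left side: (1/(2π)) [∫_0^π 6^2 dx + ∫_π^{2π} 3^2 dx] = (1/(2π)) · (36π + 9π) = (36 + 9)/2 = 45/2.
So Σ_{n ∈ Z} |c_n|^2 = 45/2.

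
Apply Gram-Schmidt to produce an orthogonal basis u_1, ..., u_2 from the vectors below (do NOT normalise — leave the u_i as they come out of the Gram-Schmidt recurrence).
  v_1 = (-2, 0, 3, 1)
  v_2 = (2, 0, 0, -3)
Orthogonal basis:
  u_1 = (-2, 0, 3, 1)
  u_2 = (1, 0, 3/2, -5/2)

Apply the Gram-Schmidt recurrence
  u_1 = v_1
  u_i = v_i − Σ_{j<i} ((v_i · u_j) / (u_j · u_j)) · u_j.

Step by step this gives:
  u_1 = (-2, 0, 3, 1)
  u_2 = (1, 0, 3/2, -5/2)

Orthogonality check:
  u_2 · u_1 = 0 (should be 0)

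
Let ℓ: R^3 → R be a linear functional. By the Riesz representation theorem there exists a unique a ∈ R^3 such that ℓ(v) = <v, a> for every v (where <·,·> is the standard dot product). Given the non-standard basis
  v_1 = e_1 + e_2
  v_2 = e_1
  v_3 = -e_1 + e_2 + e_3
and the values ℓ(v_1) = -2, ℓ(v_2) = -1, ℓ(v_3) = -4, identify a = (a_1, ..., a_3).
a = (-1, -1, -4)

Write a = (a_1, ..., a_3) in the standard basis. For each basis vector v_i, ℓ(v_i) = <v_i, a> is a linear equation in the a_j's. Collect the n equations into a matrix system V a = ℓ, where row i of V is v_i (expressed in the standard basis). Since V is invertible (lower-triangular with 1s on the diagonal, up to permutation), solve by back-substitution:
  V =
[[1, 1, 0],
 [1, 0, 0],
 [-1, 1, 1]]
  V a = (-2, -1, -4)
Solving gives a = (-1, -1, -4).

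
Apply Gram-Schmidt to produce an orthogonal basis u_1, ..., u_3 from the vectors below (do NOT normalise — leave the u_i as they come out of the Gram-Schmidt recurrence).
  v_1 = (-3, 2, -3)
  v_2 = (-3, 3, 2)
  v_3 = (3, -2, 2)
Orthogonal basis:
  u_1 = (-3, 2, -3)
  u_2 = (-39/22, 24/11, 71/22)
  u_3 = (3/31, 45/403, -9/403)

Apply the Gram-Schmidt recurrence
  u_1 = v_1
  u_i = v_i − Σ_{j<i} ((v_i · u_j) / (u_j · u_j)) · u_j.

Step by step this gives:
  u_1 = (-3, 2, -3)
  u_2 = (-39/22, 24/11, 71/22)
  u_3 = (3/31, 45/403, -9/403)

Orthogonality check:
  u_2 · u_1 = 0 (should be 0)
  u_3 · u_1 = 0 (should be 0)
  u_3 · u_2 = 0 (should be 0)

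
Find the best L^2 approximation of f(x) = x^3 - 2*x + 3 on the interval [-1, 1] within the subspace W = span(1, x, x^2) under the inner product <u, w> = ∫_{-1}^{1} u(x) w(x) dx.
g(x) = 3 - 7*x/5

The best approximation g ∈ W is the orthogonal projection of f onto W. Writing g = a_0 + a_1 x + a_2 x^2, the coefficients solve the normal equations G · a = b where
  G_{ij} = <φ_i, φ_j> and b_i = <f, φ_i>, with φ_0 = 1, φ_1 = x, φ_2 = x^2.
G =
  [2, 0, 2/3]
  [0, 2/3, 0]
  [2/3, 0, 2/5],
b = (6, -14/15, 2).
Solving gives a_0 = 3, a_1 = -7/5, a_2 = 0, so
  g(x) = 3 - 7*x/5.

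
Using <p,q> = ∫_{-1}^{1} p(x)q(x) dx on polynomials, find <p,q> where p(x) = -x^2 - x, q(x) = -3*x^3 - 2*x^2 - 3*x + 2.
<p,q> = 8/3

Expand the product: p(x)·q(x) = 3*x^5 + 5*x^4 + 5*x^3 + x^2 - 2*x.
∫_{-1}^{1} of each monomial x^k gives [2/(k+1) if k even, 0 if k odd]. Integrating term-by-term (or equivalently evaluating the antiderivative F(x) = x^6/2 + x^5 + 5*x^4/4 + x^3/3 - x^2 at the endpoints):
  F(1) − F(−1) = 25/12 − (-7/12) = 8/3.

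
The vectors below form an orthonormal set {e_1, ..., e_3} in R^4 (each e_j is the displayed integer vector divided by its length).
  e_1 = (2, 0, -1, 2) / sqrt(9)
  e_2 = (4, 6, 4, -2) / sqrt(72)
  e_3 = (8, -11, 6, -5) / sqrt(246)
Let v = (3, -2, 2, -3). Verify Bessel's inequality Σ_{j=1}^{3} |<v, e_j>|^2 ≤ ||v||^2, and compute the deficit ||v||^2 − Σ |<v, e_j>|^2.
Σ |<v, e_j>|^2 = 1018/41; ||v||^2 = 26; deficit = 48/41

Write each e_j = u_j / sqrt(<u_j, u_j>) where u_j is the displayed integer vector. Then <v, e_j> = <v, u_j> / sqrt(<u_j, u_j>), so |<v, e_j>|^2 = <v, u_j>^2 / <u_j, u_j>.
Coefficients: <v, e_1> = -2/sqrt(9), <v, e_2> = 14/sqrt(72), <v, e_3> = 73/sqrt(246).
Square and sum: Σ |<v, e_j>|^2 = 1018/41.
Compute ||v||^2 = v·v = 26.
Deficit = 26 − 1018/41 = 48/41 ≥ 0, confirming Bessel's inequality. (The deficit equals ||v − Σ <v,e_j> e_j||^2, the squared distance from v to span{e_j}.)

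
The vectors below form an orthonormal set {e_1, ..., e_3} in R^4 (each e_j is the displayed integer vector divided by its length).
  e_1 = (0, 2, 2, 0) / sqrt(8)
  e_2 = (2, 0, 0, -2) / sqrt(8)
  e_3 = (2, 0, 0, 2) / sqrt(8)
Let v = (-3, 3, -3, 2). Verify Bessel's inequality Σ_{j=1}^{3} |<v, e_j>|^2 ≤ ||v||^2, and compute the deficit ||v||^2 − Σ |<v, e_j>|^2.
Σ |<v, e_j>|^2 = 13; ||v||^2 = 31; deficit = 18

Write each e_j = u_j / sqrt(<u_j, u_j>) where u_j is the displayed integer vector. Then <v, e_j> = <v, u_j> / sqrt(<u_j, u_j>), so |<v, e_j>|^2 = <v, u_j>^2 / <u_j, u_j>.
Coefficients: <v, e_1> = 0/sqrt(8), <v, e_2> = -10/sqrt(8), <v, e_3> = -2/sqrt(8).
Square and sum: Σ |<v, e_j>|^2 = 13.
Compute ||v||^2 = v·v = 31.
Deficit = 31 − 13 = 18 ≥ 0, confirming Bessel's inequality. (The deficit equals ||v − Σ <v,e_j> e_j||^2, the squared distance from v to span{e_j}.)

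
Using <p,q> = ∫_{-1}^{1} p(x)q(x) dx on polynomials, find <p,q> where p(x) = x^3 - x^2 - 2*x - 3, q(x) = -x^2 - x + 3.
<p,q> = -50/3

Expand the product: p(x)·q(x) = -x^5 + 6*x^3 + 2*x^2 - 3*x - 9.
∫_{-1}^{1} of each monomial x^k gives [2/(k+1) if k even, 0 if k odd]. Integrating term-by-term (or equivalently evaluating the antiderivative F(x) = -x^6/6 + 3*x^4/2 + 2*x^3/3 - 3*x^2/2 - 9*x at the endpoints):
  F(1) − F(−1) = -17/2 − (49/6) = -50/3.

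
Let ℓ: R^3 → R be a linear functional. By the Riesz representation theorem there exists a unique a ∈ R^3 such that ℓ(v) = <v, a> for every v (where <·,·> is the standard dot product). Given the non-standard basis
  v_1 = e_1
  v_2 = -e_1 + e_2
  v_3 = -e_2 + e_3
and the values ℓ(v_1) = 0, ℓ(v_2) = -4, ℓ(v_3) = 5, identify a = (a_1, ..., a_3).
a = (0, -4, 1)

Write a = (a_1, ..., a_3) in the standard basis. For each basis vector v_i, ℓ(v_i) = <v_i, a> is a linear equation in the a_j's. Collect the n equations into a matrix system V a = ℓ, where row i of V is v_i (expressed in the standard basis). Since V is invertible (lower-triangular with 1s on the diagonal, up to permutation), solve by back-substitution:
  V =
[[1, 0, 0],
 [-1, 1, 0],
 [0, -1, 1]]
  V a = (0, -4, 5)
Solving gives a = (0, -4, 1).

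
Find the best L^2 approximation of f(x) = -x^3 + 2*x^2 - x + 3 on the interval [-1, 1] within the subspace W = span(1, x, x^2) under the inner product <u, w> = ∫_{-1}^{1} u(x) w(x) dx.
g(x) = 2*x^2 - 8*x/5 + 3

The best approximation g ∈ W is the orthogonal projection of f onto W. Writing g = a_0 + a_1 x + a_2 x^2, the coefficients solve the normal equations G · a = b where
  G_{ij} = <φ_i, φ_j> and b_i = <f, φ_i>, with φ_0 = 1, φ_1 = x, φ_2 = x^2.
G =
  [2, 0, 2/3]
  [0, 2/3, 0]
  [2/3, 0, 2/5],
b = (22/3, -16/15, 14/5).
Solving gives a_0 = 3, a_1 = -8/5, a_2 = 2, so
  g(x) = 2*x^2 - 8*x/5 + 3.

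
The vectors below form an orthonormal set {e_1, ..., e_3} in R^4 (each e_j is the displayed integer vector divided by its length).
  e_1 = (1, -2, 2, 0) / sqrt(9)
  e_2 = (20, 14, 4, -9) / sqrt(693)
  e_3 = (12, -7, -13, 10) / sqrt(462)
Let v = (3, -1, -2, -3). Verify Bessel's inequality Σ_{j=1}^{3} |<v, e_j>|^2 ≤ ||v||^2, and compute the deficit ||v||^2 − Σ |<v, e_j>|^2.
Σ |<v, e_j>|^2 = 19/2; ||v||^2 = 23; deficit = 27/2

Write each e_j = u_j / sqrt(<u_j, u_j>) where u_j is the displayed integer vector. Then <v, e_j> = <v, u_j> / sqrt(<u_j, u_j>), so |<v, e_j>|^2 = <v, u_j>^2 / <u_j, u_j>.
Coefficients: <v, e_1> = 1/sqrt(9), <v, e_2> = 65/sqrt(693), <v, e_3> = 39/sqrt(462).
Square and sum: Σ |<v, e_j>|^2 = 19/2.
Compute ||v||^2 = v·v = 23.
Deficit = 23 − 19/2 = 27/2 ≥ 0, confirming Bessel's inequality. (The deficit equals ||v − Σ <v,e_j> e_j||^2, the squared distance from v to span{e_j}.)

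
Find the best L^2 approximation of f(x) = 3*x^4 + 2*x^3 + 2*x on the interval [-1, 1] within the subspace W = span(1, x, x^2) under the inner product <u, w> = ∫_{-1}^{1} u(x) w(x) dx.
g(x) = 18*x^2/7 + 16*x/5 - 9/35

The best approximation g ∈ W is the orthogonal projection of f onto W. Writing g = a_0 + a_1 x + a_2 x^2, the coefficients solve the normal equations G · a = b where
  G_{ij} = <φ_i, φ_j> and b_i = <f, φ_i>, with φ_0 = 1, φ_1 = x, φ_2 = x^2.
G =
  [2, 0, 2/3]
  [0, 2/3, 0]
  [2/3, 0, 2/5],
b = (6/5, 32/15, 6/7).
Solving gives a_0 = -9/35, a_1 = 16/5, a_2 = 18/7, so
  g(x) = 18*x^2/7 + 16*x/5 - 9/35.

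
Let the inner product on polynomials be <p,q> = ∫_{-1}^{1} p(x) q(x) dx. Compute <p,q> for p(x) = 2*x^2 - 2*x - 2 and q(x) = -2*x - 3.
<p,q> = 32/3

Expand the product: p(x)·q(x) = -4*x^3 - 2*x^2 + 10*x + 6.
∫_{-1}^{1} of each monomial x^k gives [2/(k+1) if k even, 0 if k odd]. Integrating term-by-term (or equivalently evaluating the antiderivative F(x) = -x^4 - 2*x^3/3 + 5*x^2 + 6*x at the endpoints):
  F(1) − F(−1) = 28/3 − (-4/3) = 32/3.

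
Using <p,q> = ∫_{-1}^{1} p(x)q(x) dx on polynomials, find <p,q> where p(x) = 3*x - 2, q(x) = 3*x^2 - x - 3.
<p,q> = 6

Expand the product: p(x)·q(x) = 9*x^3 - 9*x^2 - 7*x + 6.
∫_{-1}^{1} of each monomial x^k gives [2/(k+1) if k even, 0 if k odd]. Integrating term-by-term (or equivalently evaluating the antiderivative F(x) = 9*x^4/4 - 3*x^3 - 7*x^2/2 + 6*x at the endpoints):
  F(1) − F(−1) = 7/4 − (-17/4) = 6.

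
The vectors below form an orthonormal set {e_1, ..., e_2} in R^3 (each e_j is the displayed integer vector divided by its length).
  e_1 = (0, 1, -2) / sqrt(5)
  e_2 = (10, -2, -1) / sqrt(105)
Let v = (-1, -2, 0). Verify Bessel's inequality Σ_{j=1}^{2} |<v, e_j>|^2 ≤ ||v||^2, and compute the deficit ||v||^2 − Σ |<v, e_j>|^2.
Σ |<v, e_j>|^2 = 8/7; ||v||^2 = 5; deficit = 27/7

Write each e_j = u_j / sqrt(<u_j, u_j>) where u_j is the displayed integer vector. Then <v, e_j> = <v, u_j> / sqrt(<u_j, u_j>), so |<v, e_j>|^2 = <v, u_j>^2 / <u_j, u_j>.
Coefficients: <v, e_1> = -2/sqrt(5), <v, e_2> = -6/sqrt(105).
Square and sum: Σ |<v, e_j>|^2 = 8/7.
Compute ||v||^2 = v·v = 5.
Deficit = 5 − 8/7 = 27/7 ≥ 0, confirming Bessel's inequality. (The deficit equals ||v − Σ <v,e_j> e_j||^2, the squared distance from v to span{e_j}.)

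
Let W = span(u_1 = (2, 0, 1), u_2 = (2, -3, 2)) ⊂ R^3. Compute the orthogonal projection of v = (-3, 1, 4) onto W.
proj_W(v) = (-6/7, -3/7, -2/7)

Set up U = [u_1 | ... | u_2] ∈ R^(3×2). The projector onto W = col(U) is P = U (U^T U)^(-1) U^T.
Compute U^T U =
  [5, 6]
  [6, 17],
and U^T v = (-2, -1).
Solve U^T U · c = U^T v for the coefficients: c = (-4/7, 1/7). The projection is proj_W(v) = U c.
Check: (v - proj_W(v)) · u_1 = 0  (should be 0).
Check: (v - proj_W(v)) · u_2 = 0  (should be 0).
Result: proj_W(v) = (-6/7, -3/7, -2/7).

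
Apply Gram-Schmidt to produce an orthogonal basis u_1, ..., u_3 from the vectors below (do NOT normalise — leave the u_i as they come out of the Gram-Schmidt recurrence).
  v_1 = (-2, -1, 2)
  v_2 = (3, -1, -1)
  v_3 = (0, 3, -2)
Orthogonal basis:
  u_1 = (-2, -1, 2)
  u_2 = (13/9, -16/9, 5/9)
  u_3 = (3/25, 4/25, 1/5)

Apply the Gram-Schmidt recurrence
  u_1 = v_1
  u_i = v_i − Σ_{j<i} ((v_i · u_j) / (u_j · u_j)) · u_j.

Step by step this gives:
  u_1 = (-2, -1, 2)
  u_2 = (13/9, -16/9, 5/9)
  u_3 = (3/25, 4/25, 1/5)

Orthogonality check:
  u_2 · u_1 = 0 (should be 0)
  u_3 · u_1 = 0 (should be 0)
  u_3 · u_2 = 0 (should be 0)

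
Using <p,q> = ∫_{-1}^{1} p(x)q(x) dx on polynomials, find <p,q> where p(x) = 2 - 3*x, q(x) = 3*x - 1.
<p,q> = -10

Expand the product: p(x)·q(x) = -9*x^2 + 9*x - 2.
∫_{-1}^{1} of each monomial x^k gives [2/(k+1) if k even, 0 if k odd]. Integrating term-by-term (or equivalently evaluating the antiderivative F(x) = -3*x^3 + 9*x^2/2 - 2*x at the endpoints):
  F(1) − F(−1) = -1/2 − (19/2) = -10.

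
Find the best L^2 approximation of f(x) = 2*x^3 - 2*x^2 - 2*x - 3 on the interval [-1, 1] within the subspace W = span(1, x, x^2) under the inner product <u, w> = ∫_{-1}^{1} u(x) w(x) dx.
g(x) = -2*x^2 - 4*x/5 - 3

The best approximation g ∈ W is the orthogonal projection of f onto W. Writing g = a_0 + a_1 x + a_2 x^2, the coefficients solve the normal equations G · a = b where
  G_{ij} = <φ_i, φ_j> and b_i = <f, φ_i>, with φ_0 = 1, φ_1 = x, φ_2 = x^2.
G =
  [2, 0, 2/3]
  [0, 2/3, 0]
  [2/3, 0, 2/5],
b = (-22/3, -8/15, -14/5).
Solving gives a_0 = -3, a_1 = -4/5, a_2 = -2, so
  g(x) = -2*x^2 - 4*x/5 - 3.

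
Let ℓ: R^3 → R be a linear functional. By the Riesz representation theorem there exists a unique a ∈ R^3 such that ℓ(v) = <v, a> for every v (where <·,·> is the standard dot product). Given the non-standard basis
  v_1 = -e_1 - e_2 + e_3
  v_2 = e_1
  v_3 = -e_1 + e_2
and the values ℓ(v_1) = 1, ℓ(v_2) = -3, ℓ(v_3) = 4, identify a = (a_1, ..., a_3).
a = (-3, 1, -1)

Write a = (a_1, ..., a_3) in the standard basis. For each basis vector v_i, ℓ(v_i) = <v_i, a> is a linear equation in the a_j's. Collect the n equations into a matrix system V a = ℓ, where row i of V is v_i (expressed in the standard basis). Since V is invertible (lower-triangular with 1s on the diagonal, up to permutation), solve by back-substitution:
  V =
[[-1, -1, 1],
 [1, 0, 0],
 [-1, 1, 0]]
  V a = (1, -3, 4)
Solving gives a = (-3, 1, -1).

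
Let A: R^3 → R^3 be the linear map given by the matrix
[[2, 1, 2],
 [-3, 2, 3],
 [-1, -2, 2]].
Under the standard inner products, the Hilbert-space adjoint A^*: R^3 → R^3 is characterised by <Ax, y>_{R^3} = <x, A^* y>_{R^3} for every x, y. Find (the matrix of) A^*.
A^* = A^T =
[[2, -3, -1],
 [1, 2, -2],
 [2, 3, 2]]

For real matrices with standard dot products, the defining identity <Ax, y> = <x, A^* y> gives (Ax)^T y = x^T (A^*) y, i.e. x^T A^T y = x^T (A^*) y. Since this holds for all x, y, we must have A^* = A^T. Therefore
A^* =
[[2, -3, -1],
 [1, 2, -2],
 [2, 3, 2]].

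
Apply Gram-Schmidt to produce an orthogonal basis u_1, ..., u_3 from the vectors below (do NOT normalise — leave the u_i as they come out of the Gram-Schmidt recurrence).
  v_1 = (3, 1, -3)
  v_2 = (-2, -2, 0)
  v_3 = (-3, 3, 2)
Orthogonal basis:
  u_1 = (3, 1, -3)
  u_2 = (-14/19, -30/19, -24/19)
  u_3 = (-21/11, 21/11, -14/11)

Apply the Gram-Schmidt recurrence
  u_1 = v_1
  u_i = v_i − Σ_{j<i} ((v_i · u_j) / (u_j · u_j)) · u_j.

Step by step this gives:
  u_1 = (3, 1, -3)
  u_2 = (-14/19, -30/19, -24/19)
  u_3 = (-21/11, 21/11, -14/11)

Orthogonality check:
  u_2 · u_1 = 0 (should be 0)
  u_3 · u_1 = 0 (should be 0)
  u_3 · u_2 = 0 (should be 0)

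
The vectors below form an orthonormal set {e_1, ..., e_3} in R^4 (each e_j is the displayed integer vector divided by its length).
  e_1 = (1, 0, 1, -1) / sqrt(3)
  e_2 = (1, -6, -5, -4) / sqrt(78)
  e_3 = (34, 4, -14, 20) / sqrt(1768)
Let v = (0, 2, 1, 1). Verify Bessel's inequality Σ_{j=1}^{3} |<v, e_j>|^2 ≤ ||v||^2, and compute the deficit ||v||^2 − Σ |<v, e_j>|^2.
Σ |<v, e_j>|^2 = 98/17; ||v||^2 = 6; deficit = 4/17

Write each e_j = u_j / sqrt(<u_j, u_j>) where u_j is the displayed integer vector. Then <v, e_j> = <v, u_j> / sqrt(<u_j, u_j>), so |<v, e_j>|^2 = <v, u_j>^2 / <u_j, u_j>.
Coefficients: <v, e_1> = 0/sqrt(3), <v, e_2> = -21/sqrt(78), <v, e_3> = 14/sqrt(1768).
Square and sum: Σ |<v, e_j>|^2 = 98/17.
Compute ||v||^2 = v·v = 6.
Deficit = 6 − 98/17 = 4/17 ≥ 0, confirming Bessel's inequality. (The deficit equals ||v − Σ <v,e_j> e_j||^2, the squared distance from v to span{e_j}.)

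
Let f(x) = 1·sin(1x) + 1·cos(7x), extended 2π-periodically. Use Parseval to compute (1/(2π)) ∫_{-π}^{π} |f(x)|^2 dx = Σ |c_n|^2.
Σ |c_n|^2 = 1

Expand |f|^2 and use orthogonality of {sin(nx), cos(mx)} on [-π, π]:
  ∫_{-π}^{π} sin(nx)^2 dx = π, ∫ cos(mx)^2 dx = π, and cross terms integrate to 0.
So ∫_{-π}^{π} f(x)^2 dx = 1^2 · π + 1^2 · π = (1 + 1)π.
Divide by 2π: (1 + 1)/2 = 1.
By Parseval, this equals Σ |c_n|^2.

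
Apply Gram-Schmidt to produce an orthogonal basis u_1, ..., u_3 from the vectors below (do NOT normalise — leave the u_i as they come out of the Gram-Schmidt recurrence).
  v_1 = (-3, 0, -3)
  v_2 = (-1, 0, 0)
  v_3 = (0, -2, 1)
Orthogonal basis:
  u_1 = (-3, 0, -3)
  u_2 = (-1/2, 0, 1/2)
  u_3 = (0, -2, 0)

Apply the Gram-Schmidt recurrence
  u_1 = v_1
  u_i = v_i − Σ_{j<i} ((v_i · u_j) / (u_j · u_j)) · u_j.

Step by step this gives:
  u_1 = (-3, 0, -3)
  u_2 = (-1/2, 0, 1/2)
  u_3 = (0, -2, 0)

Orthogonality check:
  u_2 · u_1 = 0 (should be 0)
  u_3 · u_1 = 0 (should be 0)
  u_3 · u_2 = 0 (should be 0)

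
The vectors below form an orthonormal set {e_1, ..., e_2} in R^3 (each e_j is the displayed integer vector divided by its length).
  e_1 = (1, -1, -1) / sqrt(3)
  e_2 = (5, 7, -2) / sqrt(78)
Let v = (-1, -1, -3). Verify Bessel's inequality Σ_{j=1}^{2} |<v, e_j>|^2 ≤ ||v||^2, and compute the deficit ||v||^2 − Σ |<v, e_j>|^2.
Σ |<v, e_j>|^2 = 45/13; ||v||^2 = 11; deficit = 98/13

Write each e_j = u_j / sqrt(<u_j, u_j>) where u_j is the displayed integer vector. Then <v, e_j> = <v, u_j> / sqrt(<u_j, u_j>), so |<v, e_j>|^2 = <v, u_j>^2 / <u_j, u_j>.
Coefficients: <v, e_1> = 3/sqrt(3), <v, e_2> = -6/sqrt(78).
Square and sum: Σ |<v, e_j>|^2 = 45/13.
Compute ||v||^2 = v·v = 11.
Deficit = 11 − 45/13 = 98/13 ≥ 0, confirming Bessel's inequality. (The deficit equals ||v − Σ <v,e_j> e_j||^2, the squared distance from v to span{e_j}.)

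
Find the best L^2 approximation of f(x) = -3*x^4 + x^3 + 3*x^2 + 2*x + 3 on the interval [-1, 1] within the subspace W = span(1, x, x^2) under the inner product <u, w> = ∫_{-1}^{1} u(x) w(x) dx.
g(x) = 3*x^2/7 + 13*x/5 + 114/35

The best approximation g ∈ W is the orthogonal projection of f onto W. Writing g = a_0 + a_1 x + a_2 x^2, the coefficients solve the normal equations G · a = b where
  G_{ij} = <φ_i, φ_j> and b_i = <f, φ_i>, with φ_0 = 1, φ_1 = x, φ_2 = x^2.
G =
  [2, 0, 2/3]
  [0, 2/3, 0]
  [2/3, 0, 2/5],
b = (34/5, 26/15, 82/35).
Solving gives a_0 = 114/35, a_1 = 13/5, a_2 = 3/7, so
  g(x) = 3*x^2/7 + 13*x/5 + 114/35.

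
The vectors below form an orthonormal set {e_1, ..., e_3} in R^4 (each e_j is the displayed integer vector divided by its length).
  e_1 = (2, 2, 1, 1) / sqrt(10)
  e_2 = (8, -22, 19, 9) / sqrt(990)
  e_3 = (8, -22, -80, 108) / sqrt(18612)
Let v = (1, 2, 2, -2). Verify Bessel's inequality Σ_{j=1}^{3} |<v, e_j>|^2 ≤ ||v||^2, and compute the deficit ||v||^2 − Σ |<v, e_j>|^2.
Σ |<v, e_j>|^2 = 610/47; ||v||^2 = 13; deficit = 1/47

Write each e_j = u_j / sqrt(<u_j, u_j>) where u_j is the displayed integer vector. Then <v, e_j> = <v, u_j> / sqrt(<u_j, u_j>), so |<v, e_j>|^2 = <v, u_j>^2 / <u_j, u_j>.
Coefficients: <v, e_1> = 6/sqrt(10), <v, e_2> = -16/sqrt(990), <v, e_3> = -412/sqrt(18612).
Square and sum: Σ |<v, e_j>|^2 = 610/47.
Compute ||v||^2 = v·v = 13.
Deficit = 13 − 610/47 = 1/47 ≥ 0, confirming Bessel's inequality. (The deficit equals ||v − Σ <v,e_j> e_j||^2, the squared distance from v to span{e_j}.)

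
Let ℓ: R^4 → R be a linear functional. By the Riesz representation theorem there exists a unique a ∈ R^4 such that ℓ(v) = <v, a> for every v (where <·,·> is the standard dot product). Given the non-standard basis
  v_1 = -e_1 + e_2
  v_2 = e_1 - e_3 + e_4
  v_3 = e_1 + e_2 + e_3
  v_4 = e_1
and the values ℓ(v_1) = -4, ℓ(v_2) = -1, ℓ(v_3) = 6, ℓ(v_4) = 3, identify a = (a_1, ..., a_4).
a = (3, -1, 4, 0)

Write a = (a_1, ..., a_4) in the standard basis. For each basis vector v_i, ℓ(v_i) = <v_i, a> is a linear equation in the a_j's. Collect the n equations into a matrix system V a = ℓ, where row i of V is v_i (expressed in the standard basis). Since V is invertible (lower-triangular with 1s on the diagonal, up to permutation), solve by back-substitution:
  V =
[[-1, 1, 0, 0],
 [1, 0, -1, 1],
 [1, 1, 1, 0],
 [1, 0, 0, 0]]
  V a = (-4, -1, 6, 3)
Solving gives a = (3, -1, 4, 0).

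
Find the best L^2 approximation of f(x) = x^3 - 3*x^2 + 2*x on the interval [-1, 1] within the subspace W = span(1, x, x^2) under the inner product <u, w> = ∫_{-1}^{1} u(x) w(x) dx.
g(x) = -3*x^2 + 13*x/5

The best approximation g ∈ W is the orthogonal projection of f onto W. Writing g = a_0 + a_1 x + a_2 x^2, the coefficients solve the normal equations G · a = b where
  G_{ij} = <φ_i, φ_j> and b_i = <f, φ_i>, with φ_0 = 1, φ_1 = x, φ_2 = x^2.
G =
  [2, 0, 2/3]
  [0, 2/3, 0]
  [2/3, 0, 2/5],
b = (-2, 26/15, -6/5).
Solving gives a_0 = 0, a_1 = 13/5, a_2 = -3, so
  g(x) = -3*x^2 + 13*x/5.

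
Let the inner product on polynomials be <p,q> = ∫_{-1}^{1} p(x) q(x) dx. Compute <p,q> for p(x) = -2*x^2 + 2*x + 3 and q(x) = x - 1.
<p,q> = -10/3

Expand the product: p(x)·q(x) = -2*x^3 + 4*x^2 + x - 3.
∫_{-1}^{1} of each monomial x^k gives [2/(k+1) if k even, 0 if k odd]. Integrating term-by-term (or equivalently evaluating the antiderivative F(x) = -x^4/2 + 4*x^3/3 + x^2/2 - 3*x at the endpoints):
  F(1) − F(−1) = -5/3 − (5/3) = -10/3.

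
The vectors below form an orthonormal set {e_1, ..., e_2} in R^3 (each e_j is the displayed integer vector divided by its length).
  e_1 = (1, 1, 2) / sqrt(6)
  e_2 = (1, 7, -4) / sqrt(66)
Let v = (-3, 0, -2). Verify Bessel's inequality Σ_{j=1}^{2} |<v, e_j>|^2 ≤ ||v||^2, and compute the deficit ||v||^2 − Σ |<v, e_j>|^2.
Σ |<v, e_j>|^2 = 94/11; ||v||^2 = 13; deficit = 49/11

Write each e_j = u_j / sqrt(<u_j, u_j>) where u_j is the displayed integer vector. Then <v, e_j> = <v, u_j> / sqrt(<u_j, u_j>), so |<v, e_j>|^2 = <v, u_j>^2 / <u_j, u_j>.
Coefficients: <v, e_1> = -7/sqrt(6), <v, e_2> = 5/sqrt(66).
Square and sum: Σ |<v, e_j>|^2 = 94/11.
Compute ||v||^2 = v·v = 13.
Deficit = 13 − 94/11 = 49/11 ≥ 0, confirming Bessel's inequality. (The deficit equals ||v − Σ <v,e_j> e_j||^2, the squared distance from v to span{e_j}.)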